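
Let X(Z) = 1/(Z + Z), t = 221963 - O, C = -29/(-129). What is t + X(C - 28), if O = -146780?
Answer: 2642412209/7166 ≈ 3.6874e+5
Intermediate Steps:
C = 29/129 (C = -29*(-1/129) = 29/129 ≈ 0.22481)
t = 368743 (t = 221963 - 1*(-146780) = 221963 + 146780 = 368743)
X(Z) = 1/(2*Z)
t + X(C - 28) = 368743 + 1/(2*(29/129 - 28)) = 368743 + 1/(2*(-3583/129)) = 368743 + (½)*(-129/3583) = 368743 - 129/7166 = 2642412209/7166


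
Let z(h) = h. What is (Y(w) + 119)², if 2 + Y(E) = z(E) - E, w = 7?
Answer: 13689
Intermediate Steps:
Y(E) = -2 (Y(E) = -2 + (E - E) = -2 + 0 = -2)
(Y(w) + 119)² = (-2 + 119)² = 117² = 13689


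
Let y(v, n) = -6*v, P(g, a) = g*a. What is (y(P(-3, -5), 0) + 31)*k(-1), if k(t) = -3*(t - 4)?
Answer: -885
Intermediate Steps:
P(g, a) = a*g
k(t) = 12 - 3*t (k(t) = -3*(-4 + t) = 12 - 3*t)
(y(P(-3, -5), 0) + 31)*k(-1) = (-(-30)*(-3) + 31)*(12 - 3*(-1)) = (-6*15 + 31)*(12 + 3) = (-90 + 31)*15 = -59*15 = -885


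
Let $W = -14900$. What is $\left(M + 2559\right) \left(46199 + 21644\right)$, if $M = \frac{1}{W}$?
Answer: $\frac{2586792463457}{14900} \approx 1.7361 \cdot 10^{8}$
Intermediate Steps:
$M = - \frac{1}{14900}$ ($M = \frac{1}{-14900} = - \frac{1}{14900} \approx -6.7114 \cdot 10^{-5}$)
$\left(M + 2559\right) \left(46199 + 21644\right) = \left(- \frac{1}{14900} + 2559\right) \left(46199 + 21644\right) = \frac{38129099}{14900} \cdot 67843 = \frac{2586792463457}{14900}$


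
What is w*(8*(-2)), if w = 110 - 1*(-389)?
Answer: -7984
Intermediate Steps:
w = 499 (w = 110 + 389 = 499)
w*(8*(-2)) = 499*(8*(-2)) = 499*(-16) = -7984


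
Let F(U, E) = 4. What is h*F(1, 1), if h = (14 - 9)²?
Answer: 100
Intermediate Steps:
h = 25 (h = 5² = 25)
h*F(1, 1) = 25*4 = 100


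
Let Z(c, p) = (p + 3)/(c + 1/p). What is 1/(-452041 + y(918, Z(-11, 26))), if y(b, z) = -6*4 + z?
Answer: -285/128839279 ≈ -2.2121e-6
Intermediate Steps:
Z(c, p) = (3 + p)/(c + 1/p)
y(b, z) = -24 + z
1/(-452041 + y(918, Z(-11, 26))) = 1/(-452041 + (-24 + 26*(3 + 26)/(1 - 11*26))) = 1/(-452041 + (-24 + 26*29/(1 - 286))) = 1/(-452041 + (-24 + 26*29/(-285))) = 1/(-452041 + (-24 + 26*(-1/285)*29)) = 1/(-452041 + (-24 - 754/285)) = 1/(-452041 - 7594/285) = 1/(-128839279/285) = -285/128839279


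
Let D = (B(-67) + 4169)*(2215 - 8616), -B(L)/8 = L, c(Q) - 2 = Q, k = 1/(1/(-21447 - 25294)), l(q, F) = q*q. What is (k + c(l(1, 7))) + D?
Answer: -30163443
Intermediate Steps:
l(q, F) = q²
k = -46741 (k = 1/(1/(-46741)) = 1/(-1/46741) = -46741)
c(Q) = 2 + Q
B(L) = -8*L
D = -30116705 (D = (-8*(-67) + 4169)*(2215 - 8616) = (536 + 4169)*(-6401) = 4705*(-6401) = -30116705)
(k + c(l(1, 7))) + D = (-46741 + (2 + 1²)) - 30116705 = (-46741 + (2 + 1)) - 30116705 = (-46741 + 3) - 30116705 = -46738 - 30116705 = -30163443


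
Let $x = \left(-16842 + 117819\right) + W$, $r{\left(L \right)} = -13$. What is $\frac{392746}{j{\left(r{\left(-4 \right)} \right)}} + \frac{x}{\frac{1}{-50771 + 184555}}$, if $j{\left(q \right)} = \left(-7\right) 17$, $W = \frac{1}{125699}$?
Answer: $\frac{28867373974835150}{2136883} \approx 1.3509 \cdot 10^{10}$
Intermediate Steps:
$W = \frac{1}{125699} \approx 7.9555 \cdot 10^{-6}$
$j{\left(q \right)} = -119$
$x = \frac{12692707924}{125699}$ ($x = \left(-16842 + 117819\right) + \frac{1}{125699} = 100977 + \frac{1}{125699} = \frac{12692707924}{125699} \approx 1.0098 \cdot 10^{5}$)
$\frac{392746}{j{\left(r{\left(-4 \right)} \right)}} + \frac{x}{\frac{1}{-50771 + 184555}} = \frac{392746}{-119} + \frac{12692707924}{125699 \frac{1}{-50771 + 184555}} = 392746 \left(- \frac{1}{119}\right) + \frac{12692707924}{125699 \cdot \frac{1}{133784}} = - \frac{392746}{119} + \frac{12692707924 \frac{1}{\frac{1}{133784}}}{125699} = - \frac{392746}{119} + \frac{12692707924}{125699} \cdot 133784 = - \frac{392746}{119} + \frac{242583033843488}{17957} = \frac{28867373974835150}{2136883}$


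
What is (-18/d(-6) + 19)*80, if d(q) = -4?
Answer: 1880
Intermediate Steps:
(-18/d(-6) + 19)*80 = (-18/(-4) + 19)*80 = (-18*(-¼) + 19)*80 = (9/2 + 19)*80 = (47/2)*80 = 1880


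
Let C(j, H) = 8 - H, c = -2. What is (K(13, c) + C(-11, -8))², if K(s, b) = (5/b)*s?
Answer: 1089/4 ≈ 272.25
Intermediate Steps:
K(s, b) = 5*s/b
(K(13, c) + C(-11, -8))² = (5*13/(-2) + (8 - 1*(-8)))² = (5*13*(-½) + (8 + 8))² = (-65/2 + 16)² = (-33/2)² = 1089/4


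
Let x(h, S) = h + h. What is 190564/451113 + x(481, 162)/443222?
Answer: 3265235689/7690123311 ≈ 0.42460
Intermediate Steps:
x(h, S) = 2*h
190564/451113 + x(481, 162)/443222 = 190564/451113 + (2*481)/443222 = 190564*(1/451113) + 962*(1/443222) = 190564/451113 + 37/17047 = 3265235689/7690123311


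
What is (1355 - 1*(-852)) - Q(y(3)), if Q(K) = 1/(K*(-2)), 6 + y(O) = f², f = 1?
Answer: 22069/10 ≈ 2206.9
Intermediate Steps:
y(O) = -5 (y(O) = -6 + 1² = -6 + 1 = -5)
Q(K) = -1/(2*K) (Q(K) = 1/(-2*K) = -1/(2*K))
(1355 - 1*(-852)) - Q(y(3)) = (1355 - 1*(-852)) - (-1)/(2*(-5)) = (1355 + 852) - (-1)*(-1)/(2*5) = 2207 - 1*⅒ = 2207 - ⅒ = 22069/10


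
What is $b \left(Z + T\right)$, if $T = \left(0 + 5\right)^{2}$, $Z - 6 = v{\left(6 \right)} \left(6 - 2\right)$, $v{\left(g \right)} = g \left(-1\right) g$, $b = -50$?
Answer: $5650$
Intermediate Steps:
$v{\left(g \right)} = - g^{2}$ ($v{\left(g \right)} = - g g = - g^{2}$)
$Z = -138$ ($Z = 6 + - 6^{2} \left(6 - 2\right) = 6 + \left(-1\right) 36 \cdot 4 = 6 - 144 = -138$)
$T = 25$ ($T = 5^{2} = 25$)
$b \left(Z + T\right) = - 50 \left(-138 + 25\right) = \left(-50\right) \left(-113\right) = 5650$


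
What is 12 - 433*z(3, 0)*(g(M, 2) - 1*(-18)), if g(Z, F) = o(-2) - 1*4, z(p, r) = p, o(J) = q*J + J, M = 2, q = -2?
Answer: -20772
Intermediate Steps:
o(J) = -J (o(J) = -2*J + J = -J)
g(Z, F) = -2 (g(Z, F) = -1*(-2) - 1*4 = 2 - 4 = -2)
12 - 433*z(3, 0)*(g(M, 2) - 1*(-18)) = 12 - 1299*(-2 - 1*(-18)) = 12 - 1299*(-2 + 18) = 12 - 1299*16 = 12 - 433*48 = 12 - 20784 = -20772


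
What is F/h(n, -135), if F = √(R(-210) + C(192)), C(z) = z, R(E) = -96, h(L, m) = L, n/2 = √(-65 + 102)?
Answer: 2*√222/37 ≈ 0.80539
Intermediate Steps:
n = 2*√37 (n = 2*√(-65 + 102) = 2*√37 ≈ 12.166)
F = 4*√6 (F = √(-96 + 192) = √96 = 4*√6 ≈ 9.7980)
F/h(n, -135) = (4*√6)/((2*√37)) = (4*√6)*(√37/74) = 2*√222/37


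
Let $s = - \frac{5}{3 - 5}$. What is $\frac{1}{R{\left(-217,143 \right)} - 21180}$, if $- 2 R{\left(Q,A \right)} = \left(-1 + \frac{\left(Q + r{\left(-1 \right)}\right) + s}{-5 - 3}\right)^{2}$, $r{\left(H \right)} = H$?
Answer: $- \frac{512}{11016385} \approx -4.6476 \cdot 10^{-5}$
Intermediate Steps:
$s = \frac{5}{2}$ ($s = - \frac{5}{-2} = \left(-5\right) \left(- \frac{1}{2}\right) = \frac{5}{2} \approx 2.5$)
$R{\left(Q,A \right)} = - \frac{\left(- \frac{19}{16} - \frac{Q}{8}\right)^{2}}{2}$ ($R{\left(Q,A \right)} = - \frac{\left(-1 + \frac{\left(Q - 1\right) + \frac{5}{2}}{-5 - 3}\right)^{2}}{2} = - \frac{\left(-1 + \frac{\left(-1 + Q\right) + \frac{5}{2}}{-8}\right)^{2}}{2} = - \frac{\left(-1 + \left(\frac{3}{2} + Q\right) \left(- \frac{1}{8}\right)\right)^{2}}{2} = - \frac{\left(-1 - \left(\frac{3}{16} + \frac{Q}{8}\right)\right)^{2}}{2} = - \frac{\left(- \frac{19}{16} - \frac{Q}{8}\right)^{2}}{2}$)
$\frac{1}{R{\left(-217,143 \right)} - 21180} = \frac{1}{- \frac{\left(19 + 2 \left(-217\right)\right)^{2}}{512} - 21180} = \frac{1}{- \frac{\left(19 - 434\right)^{2}}{512} - 21180} = \frac{1}{- \frac{\left(-415\right)^{2}}{512} - 21180} = \frac{1}{\left(- \frac{1}{512}\right) 172225 - 21180} = \frac{1}{- \frac{172225}{512} - 21180} = \frac{1}{- \frac{11016385}{512}} = - \frac{512}{11016385}$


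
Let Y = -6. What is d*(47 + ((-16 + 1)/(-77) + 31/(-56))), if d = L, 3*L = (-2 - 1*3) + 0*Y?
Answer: -47885/616 ≈ -77.735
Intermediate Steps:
L = -5/3 (L = ((-2 - 1*3) + 0*(-6))/3 = ((-2 - 3) + 0)/3 = (-5 + 0)/3 = (⅓)*(-5) = -5/3 ≈ -1.6667)
d = -5/3 ≈ -1.6667
d*(47 + ((-16 + 1)/(-77) + 31/(-56))) = -5*(47 + ((-16 + 1)/(-77) + 31/(-56)))/3 = -5*(47 + (-15*(-1/77) + 31*(-1/56)))/3 = -5*(47 + (15/77 - 31/56))/3 = -5*(47 - 221/616)/3 = -5/3*28731/616 = -47885/616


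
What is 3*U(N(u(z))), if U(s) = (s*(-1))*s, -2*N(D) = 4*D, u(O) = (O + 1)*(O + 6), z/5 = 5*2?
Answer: -97880832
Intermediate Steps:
z = 50 (z = 5*(5*2) = 5*10 = 50)
u(O) = (1 + O)*(6 + O)
N(D) = -2*D
U(s) = -s² (U(s) = (-s)*s = -s²)
3*U(N(u(z))) = 3*(-(-2*(6 + 50² + 7*50))²) = 3*(-(-2*(6 + 2500 + 350))²) = 3*(-(-2*2856)²) = 3*(-1*(-5712)²) = 3*(-1*32626944) = 3*(-32626944) = -97880832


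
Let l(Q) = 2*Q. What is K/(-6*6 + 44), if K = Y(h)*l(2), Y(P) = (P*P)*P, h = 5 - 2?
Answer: 27/2 ≈ 13.500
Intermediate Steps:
h = 3
Y(P) = P³ (Y(P) = P²*P = P³)
K = 108 (K = 3³*(2*2) = 27*4 = 108)
K/(-6*6 + 44) = 108/(-6*6 + 44) = 108/(-36 + 44) = 108/8 = (⅛)*108 = 27/2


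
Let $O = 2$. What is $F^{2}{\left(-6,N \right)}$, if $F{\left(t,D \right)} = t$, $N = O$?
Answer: $36$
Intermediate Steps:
$N = 2$
$F^{2}{\left(-6,N \right)} = \left(-6\right)^{2} = 36$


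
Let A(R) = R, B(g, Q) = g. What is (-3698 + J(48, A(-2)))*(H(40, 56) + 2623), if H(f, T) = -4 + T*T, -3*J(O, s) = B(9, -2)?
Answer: -21299255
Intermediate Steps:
J(O, s) = -3 (J(O, s) = -⅓*9 = -3)
H(f, T) = -4 + T²
(-3698 + J(48, A(-2)))*(H(40, 56) + 2623) = (-3698 - 3)*((-4 + 56²) + 2623) = -3701*((-4 + 3136) + 2623) = -3701*(3132 + 2623) = -3701*5755 = -21299255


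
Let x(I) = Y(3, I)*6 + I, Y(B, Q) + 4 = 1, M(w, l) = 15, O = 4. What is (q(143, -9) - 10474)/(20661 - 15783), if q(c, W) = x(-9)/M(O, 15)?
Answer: -52379/24390 ≈ -2.1476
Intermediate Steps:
Y(B, Q) = -3 (Y(B, Q) = -4 + 1 = -3)
x(I) = -18 + I (x(I) = -3*6 + I = -18 + I)
q(c, W) = -9/5 (q(c, W) = (-18 - 9)/15 = -27*1/15 = -9/5)
(q(143, -9) - 10474)/(20661 - 15783) = (-9/5 - 10474)/(20661 - 15783) = -52379/5/4878 = -52379/5*1/4878 = -52379/24390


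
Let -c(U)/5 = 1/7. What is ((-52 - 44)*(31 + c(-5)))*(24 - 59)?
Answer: 101760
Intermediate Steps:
c(U) = -5/7
((-52 - 44)*(31 + c(-5)))*(24 - 59) = ((-52 - 44)*(31 - 5/7))*(24 - 59) = -96*212/7*(-35) = -20352/7*(-35) = 101760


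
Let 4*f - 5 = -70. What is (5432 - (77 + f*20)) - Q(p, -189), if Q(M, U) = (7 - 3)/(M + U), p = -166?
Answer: 2016404/355 ≈ 5680.0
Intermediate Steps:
f = -65/4 (f = 5/4 + (¼)*(-70) = 5/4 - 35/2 = -65/4 ≈ -16.250)
Q(M, U) = 4/(M + U)
(5432 - (77 + f*20)) - Q(p, -189) = (5432 - (77 - 65/4*20)) - 4/(-166 - 189) = (5432 - (77 - 325)) - 4/(-355) = (5432 - 1*(-248)) - 4*(-1)/355 = (5432 + 248) - 1*(-4/355) = 5680 + 4/355 = 2016404/355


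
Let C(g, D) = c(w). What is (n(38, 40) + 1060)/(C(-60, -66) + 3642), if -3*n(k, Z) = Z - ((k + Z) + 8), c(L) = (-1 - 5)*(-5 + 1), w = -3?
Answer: 1613/5499 ≈ 0.29333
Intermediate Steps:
c(L) = 24 (c(L) = -6*(-4) = 24)
C(g, D) = 24
n(k, Z) = 8/3 + k/3 (n(k, Z) = -(Z - ((k + Z) + 8))/3 = -(Z - ((Z + k) + 8))/3 = -(Z - (8 + Z + k))/3 = -(Z + (-8 - Z - k))/3 = -(-8 - k)/3 = 8/3 + k/3)
(n(38, 40) + 1060)/(C(-60, -66) + 3642) = ((8/3 + (1/3)*38) + 1060)/(24 + 3642) = ((8/3 + 38/3) + 1060)/3666 = (46/3 + 1060)*(1/3666) = (3226/3)*(1/3666) = 1613/5499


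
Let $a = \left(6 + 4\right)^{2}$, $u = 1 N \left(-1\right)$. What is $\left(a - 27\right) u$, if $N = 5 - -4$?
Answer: $-657$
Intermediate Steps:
$N = 9$ ($N = 5 + 4 = 9$)
$u = -9$ ($u = 1 \cdot 9 \left(-1\right) = 9 \left(-1\right) = -9$)
$a = 100$ ($a = 10^{2} = 100$)
$\left(a - 27\right) u = \left(100 - 27\right) \left(-9\right) = 73 \left(-9\right) = -657$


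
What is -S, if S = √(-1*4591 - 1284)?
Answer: -5*I*√235 ≈ -76.649*I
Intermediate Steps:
S = 5*I*√235 (S = √(-4591 - 1284) = √(-5875) = 5*I*√235 ≈ 76.649*I)
-S = -5*I*√235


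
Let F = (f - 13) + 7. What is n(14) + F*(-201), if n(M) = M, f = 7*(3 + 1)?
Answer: -4408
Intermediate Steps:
f = 28 (f = 7*4 = 28)
F = 22 (F = (28 - 13) + 7 = 15 + 7 = 22)
n(14) + F*(-201) = 14 + 22*(-201) = 14 - 4422 = -4408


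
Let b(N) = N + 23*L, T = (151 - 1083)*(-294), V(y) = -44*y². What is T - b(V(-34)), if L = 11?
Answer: 324619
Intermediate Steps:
T = 274008 (T = -932*(-294) = 274008)
b(N) = 253 + N (b(N) = N + 23*11 = N + 253 = 253 + N)
T - b(V(-34)) = 274008 - (253 - 44*(-34)²) = 274008 - (253 - 44*1156) = 274008 - (253 - 50864) = 274008 - 1*(-50611) = 274008 + 50611 = 324619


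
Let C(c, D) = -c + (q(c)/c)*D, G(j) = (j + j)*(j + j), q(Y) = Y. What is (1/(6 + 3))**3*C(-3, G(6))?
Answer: 49/243 ≈ 0.20165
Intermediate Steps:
G(j) = 4*j**2 (G(j) = (2*j)*(2*j) = 4*j**2)
C(c, D) = D - c (C(c, D) = -c + (c/c)*D = -c + 1*D = -c + D = D - c)
(1/(6 + 3))**3*C(-3, G(6)) = (1/(6 + 3))**3*(4*6**2 - 1*(-3)) = (1/9)**3*(4*36 + 3) = (1/9)**3*(144 + 3) = (1/729)*147 = 49/243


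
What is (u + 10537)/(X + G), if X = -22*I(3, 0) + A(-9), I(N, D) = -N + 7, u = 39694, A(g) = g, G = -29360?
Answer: -50231/29457 ≈ -1.7052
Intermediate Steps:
I(N, D) = 7 - N
X = -97 (X = -22*(7 - 1*3) - 9 = -22*(7 - 3) - 9 = -22*4 - 9 = -88 - 9 = -97)
(u + 10537)/(X + G) = (39694 + 10537)/(-97 - 29360) = 50231/(-29457) = 50231*(-1/29457) = -50231/29457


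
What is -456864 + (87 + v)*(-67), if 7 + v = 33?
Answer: -464435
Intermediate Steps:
v = 26 (v = -7 + 33 = 26)
-456864 + (87 + v)*(-67) = -456864 + (87 + 26)*(-67) = -456864 + 113*(-67) = -456864 - 7571 = -464435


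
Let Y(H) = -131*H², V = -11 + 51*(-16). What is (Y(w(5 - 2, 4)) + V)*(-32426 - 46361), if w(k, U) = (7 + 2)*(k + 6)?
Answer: 67781874266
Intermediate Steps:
w(k, U) = 54 + 9*k (w(k, U) = 9*(6 + k) = 54 + 9*k)
V = -827 (V = -11 - 816 = -827)
(Y(w(5 - 2, 4)) + V)*(-32426 - 46361) = (-131*(54 + 9*(5 - 2))² - 827)*(-32426 - 46361) = (-131*(54 + 9*3)² - 827)*(-78787) = (-131*(54 + 27)² - 827)*(-78787) = (-131*81² - 827)*(-78787) = (-131*6561 - 827)*(-78787) = (-859491 - 827)*(-78787) = -860318*(-78787) = 67781874266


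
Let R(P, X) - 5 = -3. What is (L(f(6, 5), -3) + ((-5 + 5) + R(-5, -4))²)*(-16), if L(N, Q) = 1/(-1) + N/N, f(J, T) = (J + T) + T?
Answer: -64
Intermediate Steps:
f(J, T) = J + 2*T
L(N, Q) = 0 (L(N, Q) = 1*(-1) + 1 = -1 + 1 = 0)
R(P, X) = 2 (R(P, X) = 5 - 3 = 2)
(L(f(6, 5), -3) + ((-5 + 5) + R(-5, -4))²)*(-16) = (0 + ((-5 + 5) + 2)²)*(-16) = (0 + (0 + 2)²)*(-16) = (0 + 2²)*(-16) = (0 + 4)*(-16) = 4*(-16) = -64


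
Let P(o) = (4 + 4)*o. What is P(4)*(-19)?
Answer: -608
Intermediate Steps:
P(o) = 8*o
P(4)*(-19) = (8*4)*(-19) = 32*(-19) = -608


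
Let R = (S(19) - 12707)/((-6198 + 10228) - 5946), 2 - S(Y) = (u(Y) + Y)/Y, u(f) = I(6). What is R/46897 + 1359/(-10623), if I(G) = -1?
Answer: -772524146331/6045331131908 ≈ -0.12779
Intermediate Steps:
u(f) = -1
S(Y) = 2 - (-1 + Y)/Y
R = 241413/36404 (R = ((1 + 19)/19 - 12707)/((-6198 + 10228) - 5946) = ((1/19)*20 - 12707)/(4030 - 5946) = (20/19 - 12707)/(-1916) = -241413/19*(-1/1916) = 241413/36404 ≈ 6.6315)
R/46897 + 1359/(-10623) = (241413/36404)/46897 + 1359/(-10623) = (241413/36404)*(1/46897) + 1359*(-1/10623) = 241413/1707238388 - 453/3541 = -772524146331/6045331131908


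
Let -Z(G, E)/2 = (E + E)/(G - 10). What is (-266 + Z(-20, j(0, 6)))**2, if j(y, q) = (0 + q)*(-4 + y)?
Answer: 1811716/25 ≈ 72469.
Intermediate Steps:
j(y, q) = q*(-4 + y)
Z(G, E) = -4*E/(-10 + G) (Z(G, E) = -2*(E + E)/(G - 10) = -2*2*E/(-10 + G) = -4*E/(-10 + G))
(-266 + Z(-20, j(0, 6)))**2 = (-266 - 4*6*(-4 + 0)/(-10 - 20))**2 = (-266 - 4*6*(-4)/(-30))**2 = (-266 - 4*(-24)*(-1/30))**2 = (-266 - 16/5)**2 = (-1346/5)**2 = 1811716/25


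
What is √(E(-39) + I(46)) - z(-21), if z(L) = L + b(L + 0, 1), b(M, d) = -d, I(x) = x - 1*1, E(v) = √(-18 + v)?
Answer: 22 + √(45 + I*√57) ≈ 28.732 + 0.56078*I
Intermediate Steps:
I(x) = -1 + x (I(x) = x - 1 = -1 + x)
z(L) = -1 + L (z(L) = L - 1*1 = L - 1 = -1 + L)
√(E(-39) + I(46)) - z(-21) = √(√(-18 - 39) + (-1 + 46)) - (-1 - 21) = √(√(-57) + 45) - 1*(-22) = √(I*√57 + 45) + 22 = √(45 + I*√57) + 22 = 22 + √(45 + I*√57)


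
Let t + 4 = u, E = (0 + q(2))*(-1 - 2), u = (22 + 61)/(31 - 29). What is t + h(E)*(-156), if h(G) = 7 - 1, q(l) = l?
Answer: -1797/2 ≈ -898.50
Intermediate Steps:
u = 83/2 ≈ 41.500
E = -6 (E = (0 + 2)*(-1 - 2) = 2*(-3) = -6)
t = 75/2 (t = -4 + 83/2 = 75/2 ≈ 37.500)
h(G) = 6
t + h(E)*(-156) = 75/2 + 6*(-156) = 75/2 - 936 = -1797/2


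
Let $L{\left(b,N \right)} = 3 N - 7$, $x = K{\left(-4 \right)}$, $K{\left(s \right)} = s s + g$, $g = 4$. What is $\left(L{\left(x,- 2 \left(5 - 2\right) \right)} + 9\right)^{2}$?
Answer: $256$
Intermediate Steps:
$K{\left(s \right)} = 4 + s^{2}$ ($K{\left(s \right)} = s s + 4 = s^{2} + 4 = 4 + s^{2}$)
$x = 20$ ($x = 4 + \left(-4\right)^{2} = 4 + 16 = 20$)
$L{\left(b,N \right)} = -7 + 3 N$
$\left(L{\left(x,- 2 \left(5 - 2\right) \right)} + 9\right)^{2} = \left(\left(-7 + 3 \left(- 2 \left(5 - 2\right)\right)\right) + 9\right)^{2} = \left(\left(-7 + 3 \left(\left(-2\right) 3\right)\right) + 9\right)^{2} = \left(\left(-7 + 3 \left(-6\right)\right) + 9\right)^{2} = \left(\left(-7 - 18\right) + 9\right)^{2} = \left(-25 + 9\right)^{2} = \left(-16\right)^{2} = 256$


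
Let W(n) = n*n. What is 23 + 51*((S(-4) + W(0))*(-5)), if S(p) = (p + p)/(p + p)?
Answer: -232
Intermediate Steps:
W(n) = n**2
S(p) = 1 (S(p) = (2*p)/((2*p)) = (2*p)*(1/(2*p)) = 1)
23 + 51*((S(-4) + W(0))*(-5)) = 23 + 51*((1 + 0**2)*(-5)) = 23 + 51*((1 + 0)*(-5)) = 23 + 51*(1*(-5)) = 23 + 51*(-5) = 23 - 255 = -232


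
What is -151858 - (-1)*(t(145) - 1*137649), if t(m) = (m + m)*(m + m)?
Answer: -205407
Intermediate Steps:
t(m) = 4*m**2 (t(m) = (2*m)*(2*m) = 4*m**2)
-151858 - (-1)*(t(145) - 1*137649) = -151858 - (-1)*(4*145**2 - 1*137649) = -151858 - (-1)*(4*21025 - 137649) = -151858 - (-1)*(84100 - 137649) = -151858 - (-1)*(-53549) = -151858 - 1*53549 = -151858 - 53549 = -205407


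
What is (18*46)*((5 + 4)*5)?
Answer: 37260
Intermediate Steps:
(18*46)*((5 + 4)*5) = 828*(9*5) = 828*45 = 37260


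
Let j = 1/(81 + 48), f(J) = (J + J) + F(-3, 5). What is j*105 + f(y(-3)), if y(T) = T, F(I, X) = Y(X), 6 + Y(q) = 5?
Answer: -266/43 ≈ -6.1860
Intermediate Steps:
Y(q) = -1 (Y(q) = -6 + 5 = -1)
F(I, X) = -1
f(J) = -1 + 2*J (f(J) = (J + J) - 1 = 2*J - 1 = -1 + 2*J)
j = 1/129 ≈ 0.0077519
j*105 + f(y(-3)) = (1/129)*105 + (-1 + 2*(-3)) = 35/43 + (-1 - 6) = 35/43 - 7 = -266/43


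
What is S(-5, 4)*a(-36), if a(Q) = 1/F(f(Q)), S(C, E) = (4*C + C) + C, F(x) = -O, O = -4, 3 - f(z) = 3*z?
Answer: -15/2 ≈ -7.5000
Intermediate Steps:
f(z) = 3 - 3*z
F(x) = 4 (F(x) = -1*(-4) = 4)
S(C, E) = 6*C (S(C, E) = 5*C + C = 6*C)
a(Q) = 1/4
S(-5, 4)*a(-36) = (6*(-5))*(1/4) = -30*1/4 = -15/2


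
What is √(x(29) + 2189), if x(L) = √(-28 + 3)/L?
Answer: √(1840949 + 145*I)/29 ≈ 46.787 + 0.0018425*I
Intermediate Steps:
x(L) = 5*I/L (x(L) = √(-25)/L = (5*I)/L = 5*I/L)
√(x(29) + 2189) = √(5*I/29 + 2189) = √(2189 + 5*I/29)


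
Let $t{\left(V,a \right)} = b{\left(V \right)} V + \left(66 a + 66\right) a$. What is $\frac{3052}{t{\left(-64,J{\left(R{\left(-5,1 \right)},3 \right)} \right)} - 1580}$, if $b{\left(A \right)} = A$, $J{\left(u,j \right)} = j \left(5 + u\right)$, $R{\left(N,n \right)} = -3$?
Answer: $\frac{763}{1322} \approx 0.57716$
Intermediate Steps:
$t{\left(V,a \right)} = V^{2} + a \left(66 + 66 a\right)$ ($t{\left(V,a \right)} = V V + \left(66 a + 66\right) a = V^{2} + \left(66 + 66 a\right) a = V^{2} + a \left(66 + 66 a\right)$)
$\frac{3052}{t{\left(-64,J{\left(R{\left(-5,1 \right)},3 \right)} \right)} - 1580} = \frac{3052}{\left(\left(-64\right)^{2} + 66 \cdot 3 \left(5 - 3\right) + 66 \left(3 \left(5 - 3\right)\right)^{2}\right) - 1580} = \frac{3052}{\left(4096 + 66 \cdot 3 \cdot 2 + 66 \left(3 \cdot 2\right)^{2}\right) - 1580} = \frac{3052}{\left(4096 + 66 \cdot 6 + 66 \cdot 6^{2}\right) - 1580} = \frac{3052}{\left(4096 + 396 + 66 \cdot 36\right) - 1580} = \frac{3052}{\left(4096 + 396 + 2376\right) - 1580} = \frac{3052}{6868 - 1580} = \frac{3052}{5288} = 3052 \cdot \frac{1}{5288} = \frac{763}{1322}$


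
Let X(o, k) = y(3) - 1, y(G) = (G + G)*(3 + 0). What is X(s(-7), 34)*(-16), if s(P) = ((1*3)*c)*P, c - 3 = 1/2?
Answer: -272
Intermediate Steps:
y(G) = 6*G (y(G) = (2*G)*3 = 6*G)
c = 7/2 (c = 3 + 1/2 = 3 + ½ = 7/2 ≈ 3.5000)
s(P) = 21*P/2 (s(P) = ((1*3)*(7/2))*P = (3*(7/2))*P = 21*P/2)
X(o, k) = 17 (X(o, k) = 6*3 - 1 = 18 - 1 = 17)
X(s(-7), 34)*(-16) = 17*(-16) = -272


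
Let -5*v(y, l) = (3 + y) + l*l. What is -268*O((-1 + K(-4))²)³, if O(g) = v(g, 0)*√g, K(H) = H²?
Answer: 85763619072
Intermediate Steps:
v(y, l) = -⅗ - y/5 - l²/5 (v(y, l) = -((3 + y) + l*l)/5 = -((3 + y) + l²)/5 = -(3 + y + l²)/5 = -⅗ - y/5 - l²/5)
O(g) = √g*(-⅗ - g/5) (O(g) = (-⅗ - g/5 - ⅕*0²)*√g = (-⅗ - g/5 - ⅕*0)*√g = (-⅗ - g/5 + 0)*√g = (-⅗ - g/5)*√g = √g*(-⅗ - g/5))
-268*O((-1 + K(-4))²)³ = -268*27*(-3 - (-1 + (-4)²)²)³ = -268*27*(-3 - (-1 + 16)²)³ = -268*27*(-3 - 1*15²)³ = -268*27*(-3 - 1*225)³ = -268*27*(-3 - 225)³ = -268*((⅕)*15*(-228))³ = -268*(-684)³ = -268*(-320013504) = 85763619072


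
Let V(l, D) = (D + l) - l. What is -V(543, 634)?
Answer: -634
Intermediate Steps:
V(l, D) = D
-V(543, 634) = -1*634 = -634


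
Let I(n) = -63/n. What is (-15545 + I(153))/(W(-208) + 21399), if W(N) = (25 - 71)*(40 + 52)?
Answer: -264272/291839 ≈ -0.90554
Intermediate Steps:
W(N) = -4232 (W(N) = -46*92 = -4232)
(-15545 + I(153))/(W(-208) + 21399) = (-15545 - 63/153)/(-4232 + 21399) = (-15545 - 63*1/153)/17167 = (-15545 - 7/17)*(1/17167) = -264272/17*1/17167 = -264272/291839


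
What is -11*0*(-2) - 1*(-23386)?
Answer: 23386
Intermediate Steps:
-11*0*(-2) - 1*(-23386) = -11*0*(-2) + 23386 = 0*(-2) + 23386 = 0 + 23386 = 23386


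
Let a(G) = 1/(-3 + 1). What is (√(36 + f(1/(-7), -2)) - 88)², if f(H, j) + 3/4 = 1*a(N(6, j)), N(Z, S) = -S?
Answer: (176 - √139)²/4 ≈ 6741.2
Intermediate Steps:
a(G) = -½ (a(G) = 1/(-2) = -½)
f(H, j) = -5/4 (f(H, j) = -¾ + 1*(-½) = -¾ - ½ = -5/4)
(√(36 + f(1/(-7), -2)) - 88)² = (√(36 - 5/4) - 88)² = (√(139/4) - 88)² = (√139/2 - 88)² = (-88 + √139/2)²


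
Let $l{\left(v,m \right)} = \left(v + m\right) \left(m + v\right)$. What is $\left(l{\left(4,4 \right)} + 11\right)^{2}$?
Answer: $5625$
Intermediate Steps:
$l{\left(v,m \right)} = \left(m + v\right)^{2}$ ($l{\left(v,m \right)} = \left(m + v\right) \left(m + v\right) = \left(m + v\right)^{2}$)
$\left(l{\left(4,4 \right)} + 11\right)^{2} = \left(\left(4 + 4\right)^{2} + 11\right)^{2} = \left(8^{2} + 11\right)^{2} = \left(64 + 11\right)^{2} = 75^{2} = 5625$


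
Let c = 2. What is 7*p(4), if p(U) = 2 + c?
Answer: 28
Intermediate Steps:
p(U) = 4 (p(U) = 2 + 2 = 4)
7*p(4) = 7*4 = 28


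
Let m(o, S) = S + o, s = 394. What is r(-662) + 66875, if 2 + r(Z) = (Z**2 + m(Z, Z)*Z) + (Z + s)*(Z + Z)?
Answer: 1736437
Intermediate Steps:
r(Z) = -2 + 3*Z**2 + 2*Z*(394 + Z) (r(Z) = -2 + ((Z**2 + (Z + Z)*Z) + (Z + 394)*(Z + Z)) = -2 + ((Z**2 + (2*Z)*Z) + (394 + Z)*(2*Z)) = -2 + ((Z**2 + 2*Z**2) + 2*Z*(394 + Z)) = -2 + (3*Z**2 + 2*Z*(394 + Z)) = -2 + 3*Z**2 + 2*Z*(394 + Z))
r(-662) + 66875 = (-2 + 5*(-662)**2 + 788*(-662)) + 66875 = (-2 + 5*438244 - 521656) + 66875 = (-2 + 2191220 - 521656) + 66875 = 1669562 + 66875 = 1736437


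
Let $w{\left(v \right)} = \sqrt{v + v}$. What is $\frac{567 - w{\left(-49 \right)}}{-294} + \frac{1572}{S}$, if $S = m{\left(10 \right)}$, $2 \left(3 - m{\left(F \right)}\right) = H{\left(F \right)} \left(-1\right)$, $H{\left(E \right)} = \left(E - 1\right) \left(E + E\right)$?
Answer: $\frac{6499}{434} + \frac{i \sqrt{2}}{42} \approx 14.975 + 0.033672 i$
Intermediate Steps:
$w{\left(v \right)} = \sqrt{2} \sqrt{v}$ ($w{\left(v \right)} = \sqrt{2 v} = \sqrt{2} \sqrt{v}$)
$H{\left(E \right)} = 2 E \left(-1 + E\right)$ ($H{\left(E \right)} = \left(-1 + E\right) 2 E = 2 E \left(-1 + E\right)$)
$m{\left(F \right)} = 3 + F \left(-1 + F\right)$ ($m{\left(F \right)} = 3 - \frac{2 F \left(-1 + F\right) \left(-1\right)}{2} = 3 - \frac{\left(-2\right) F \left(-1 + F\right)}{2} = 3 + F \left(-1 + F\right)$)
$S = 93$ ($S = 3 + 10 \left(-1 + 10\right) = 3 + 10 \cdot 9 = 3 + 90 = 93$)
$\frac{567 - w{\left(-49 \right)}}{-294} + \frac{1572}{S} = \frac{567 - \sqrt{2} \sqrt{-49}}{-294} + \frac{1572}{93} = \left(567 - \sqrt{2} \cdot 7 i\right) \left(- \frac{1}{294}\right) + 1572 \cdot \frac{1}{93} = \left(567 - 7 i \sqrt{2}\right) \left(- \frac{1}{294}\right) + \frac{524}{31} = \left(- \frac{27}{14} + \frac{i \sqrt{2}}{42}\right) + \frac{524}{31} = \frac{6499}{434} + \frac{i \sqrt{2}}{42}$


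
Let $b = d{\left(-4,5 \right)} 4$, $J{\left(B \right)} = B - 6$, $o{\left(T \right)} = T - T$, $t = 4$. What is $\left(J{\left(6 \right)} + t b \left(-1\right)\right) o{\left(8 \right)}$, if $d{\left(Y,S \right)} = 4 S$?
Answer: $0$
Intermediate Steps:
$o{\left(T \right)} = 0$
$J{\left(B \right)} = -6 + B$ ($J{\left(B \right)} = B - 6 = -6 + B$)
$b = 80$ ($b = 4 \cdot 5 \cdot 4 = 20 \cdot 4 = 80$)
$\left(J{\left(6 \right)} + t b \left(-1\right)\right) o{\left(8 \right)} = \left(\left(-6 + 6\right) + 4 \cdot 80 \left(-1\right)\right) 0 = \left(0 + 320 \left(-1\right)\right) 0 = \left(0 - 320\right) 0 = \left(-320\right) 0 = 0$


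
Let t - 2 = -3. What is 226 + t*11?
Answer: 215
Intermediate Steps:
t = -1 (t = 2 - 3 = -1)
226 + t*11 = 226 - 1*11 = 226 - 11 = 215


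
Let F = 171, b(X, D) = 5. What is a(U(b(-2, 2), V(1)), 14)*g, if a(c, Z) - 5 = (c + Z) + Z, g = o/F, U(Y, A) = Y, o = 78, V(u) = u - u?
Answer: 52/3 ≈ 17.333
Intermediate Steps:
V(u) = 0
g = 26/57 (g = 78/171 = 78*(1/171) = 26/57 ≈ 0.45614)
a(c, Z) = 5 + c + 2*Z (a(c, Z) = 5 + ((c + Z) + Z) = 5 + ((Z + c) + Z) = 5 + (c + 2*Z) = 5 + c + 2*Z)
a(U(b(-2, 2), V(1)), 14)*g = (5 + 5 + 2*14)*(26/57) = (5 + 5 + 28)*(26/57) = 38*(26/57) = 52/3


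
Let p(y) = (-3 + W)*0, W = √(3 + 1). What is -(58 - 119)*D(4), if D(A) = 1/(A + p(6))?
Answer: 61/4 ≈ 15.250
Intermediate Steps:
W = 2 (W = √4 = 2)
p(y) = 0 (p(y) = (-3 + 2)*0 = -1*0 = 0)
D(A) = 1/A (D(A) = 1/(A + 0) = 1/A)
-(58 - 119)*D(4) = -(58 - 119)/4 = -(-61)/4 = -1*(-61/4) = 61/4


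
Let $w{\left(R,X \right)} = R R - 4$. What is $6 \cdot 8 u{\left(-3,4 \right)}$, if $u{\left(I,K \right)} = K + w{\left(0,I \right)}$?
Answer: $0$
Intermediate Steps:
$w{\left(R,X \right)} = -4 + R^{2}$ ($w{\left(R,X \right)} = R^{2} - 4 = -4 + R^{2}$)
$u{\left(I,K \right)} = -4 + K$ ($u{\left(I,K \right)} = K - \left(4 - 0^{2}\right) = K + \left(-4 + 0\right) = K - 4 = -4 + K$)
$6 \cdot 8 u{\left(-3,4 \right)} = 6 \cdot 8 \left(-4 + 4\right) = 48 \cdot 0 = 0$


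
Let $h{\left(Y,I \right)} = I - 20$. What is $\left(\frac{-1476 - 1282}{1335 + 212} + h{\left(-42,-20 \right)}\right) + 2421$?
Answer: $\frac{525807}{221} \approx 2379.2$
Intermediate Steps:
$h{\left(Y,I \right)} = -20 + I$
$\left(\frac{-1476 - 1282}{1335 + 212} + h{\left(-42,-20 \right)}\right) + 2421 = \left(\frac{-1476 - 1282}{1335 + 212} - 40\right) + 2421 = \left(- \frac{2758}{1547} - 40\right) + 2421 = \left(\left(-2758\right) \frac{1}{1547} - 40\right) + 2421 = \left(- \frac{394}{221} - 40\right) + 2421 = - \frac{9234}{221} + 2421 = \frac{525807}{221}$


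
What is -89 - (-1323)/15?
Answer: -4/5 ≈ -0.80000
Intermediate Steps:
-89 - (-1323)/15 = -89 - 49*(-9/5) = -89 + 441/5 = -4/5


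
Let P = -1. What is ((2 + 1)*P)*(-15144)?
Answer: 45432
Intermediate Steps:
((2 + 1)*P)*(-15144) = ((2 + 1)*(-1))*(-15144) = (3*(-1))*(-15144) = -3*(-15144) = 45432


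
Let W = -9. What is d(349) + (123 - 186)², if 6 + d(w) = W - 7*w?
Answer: 1511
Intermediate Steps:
d(w) = -15 - 7*w (d(w) = -6 + (-9 - 7*w) = -15 - 7*w)
d(349) + (123 - 186)² = (-15 - 7*349) + (123 - 186)² = (-15 - 2443) + (-63)² = -2458 + 3969 = 1511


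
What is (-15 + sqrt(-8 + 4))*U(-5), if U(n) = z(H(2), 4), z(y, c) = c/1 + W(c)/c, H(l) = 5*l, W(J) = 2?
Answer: -135/2 + 9*I ≈ -67.5 + 9.0*I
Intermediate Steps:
z(y, c) = c + 2/c (z(y, c) = c/1 + 2/c = c*1 + 2/c = c + 2/c)
U(n) = 9/2 (U(n) = 4 + 2/4 = 4 + 2*(1/4) = 4 + 1/2 = 9/2)
(-15 + sqrt(-8 + 4))*U(-5) = (-15 + sqrt(-8 + 4))*(9/2) = (-15 + sqrt(-4))*(9/2) = (-15 + 2*I)*(9/2) = -135/2 + 9*I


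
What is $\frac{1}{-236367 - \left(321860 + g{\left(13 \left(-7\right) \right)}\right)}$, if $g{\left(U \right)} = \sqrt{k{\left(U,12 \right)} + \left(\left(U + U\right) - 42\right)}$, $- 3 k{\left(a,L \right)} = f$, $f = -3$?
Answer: $\frac{i}{\sqrt{223} - 558227 i} \approx -1.7914 \cdot 10^{-6} + 4.7922 \cdot 10^{-11} i$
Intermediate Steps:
$k{\left(a,L \right)} = 1$ ($k{\left(a,L \right)} = \left(- \frac{1}{3}\right) \left(-3\right) = 1$)
$g{\left(U \right)} = \sqrt{-41 + 2 U}$ ($g{\left(U \right)} = \sqrt{1 + \left(\left(U + U\right) - 42\right)} = \sqrt{1 + \left(2 U - 42\right)} = \sqrt{1 + \left(-42 + 2 U\right)} = \sqrt{-41 + 2 U}$)
$\frac{1}{-236367 - \left(321860 + g{\left(13 \left(-7\right) \right)}\right)} = \frac{1}{-236367 - \left(321860 + \sqrt{-41 + 2 \cdot 13 \left(-7\right)}\right)} = \frac{1}{-236367 - \left(321860 + \sqrt{-41 + 2 \left(-91\right)}\right)} = \frac{1}{-236367 - \left(321860 + \sqrt{-41 - 182}\right)} = \frac{1}{-236367 - \left(321860 + \sqrt{-223}\right)} = \frac{1}{-236367 - \left(321860 + i \sqrt{223}\right)} = \frac{1}{-558227 - i \sqrt{223}}$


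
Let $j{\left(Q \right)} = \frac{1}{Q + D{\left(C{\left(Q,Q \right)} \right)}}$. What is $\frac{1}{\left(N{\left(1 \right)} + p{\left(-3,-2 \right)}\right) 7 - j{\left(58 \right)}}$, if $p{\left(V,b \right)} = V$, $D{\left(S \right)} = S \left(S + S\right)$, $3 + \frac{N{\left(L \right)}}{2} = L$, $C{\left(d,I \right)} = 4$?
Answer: $- \frac{90}{4411} \approx -0.020404$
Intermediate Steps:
$N{\left(L \right)} = -6 + 2 L$
$D{\left(S \right)} = 2 S^{2}$ ($D{\left(S \right)} = S 2 S = 2 S^{2}$)
$j{\left(Q \right)} = \frac{1}{32 + Q}$ ($j{\left(Q \right)} = \frac{1}{Q + 2 \cdot 4^{2}} = \frac{1}{Q + 2 \cdot 16} = \frac{1}{Q + 32} = \frac{1}{32 + Q}$)
$\frac{1}{\left(N{\left(1 \right)} + p{\left(-3,-2 \right)}\right) 7 - j{\left(58 \right)}} = \frac{1}{\left(\left(-6 + 2 \cdot 1\right) - 3\right) 7 - \frac{1}{32 + 58}} = \frac{1}{\left(\left(-6 + 2\right) - 3\right) 7 - \frac{1}{90}} = \frac{1}{\left(-4 - 3\right) 7 - \frac{1}{90}} = \frac{1}{\left(-7\right) 7 - \frac{1}{90}} = \frac{1}{-49 - \frac{1}{90}} = \frac{1}{- \frac{4411}{90}} = - \frac{90}{4411}$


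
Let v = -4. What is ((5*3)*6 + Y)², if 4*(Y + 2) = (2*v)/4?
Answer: 30625/4 ≈ 7656.3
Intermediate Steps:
Y = -5/2 (Y = -2 + ((2*(-4))/4)/4 = -2 + (-8*¼)/4 = -2 + (¼)*(-2) = -2 - ½ = -5/2 ≈ -2.5000)
((5*3)*6 + Y)² = ((5*3)*6 - 5/2)² = (15*6 - 5/2)² = (90 - 5/2)² = (175/2)² = 30625/4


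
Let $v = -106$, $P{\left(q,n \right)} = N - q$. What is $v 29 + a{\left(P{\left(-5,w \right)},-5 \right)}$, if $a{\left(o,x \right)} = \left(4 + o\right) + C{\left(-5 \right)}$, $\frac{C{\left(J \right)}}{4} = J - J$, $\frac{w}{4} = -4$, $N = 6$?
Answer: $-3059$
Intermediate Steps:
$w = -16$ ($w = 4 \left(-4\right) = -16$)
$C{\left(J \right)} = 0$ ($C{\left(J \right)} = 4 \left(J - J\right) = 4 \cdot 0 = 0$)
$P{\left(q,n \right)} = 6 - q$
$a{\left(o,x \right)} = 4 + o$ ($a{\left(o,x \right)} = \left(4 + o\right) + 0 = 4 + o$)
$v 29 + a{\left(P{\left(-5,w \right)},-5 \right)} = \left(-106\right) 29 + \left(4 + \left(6 - -5\right)\right) = -3074 + \left(4 + \left(6 + 5\right)\right) = -3074 + \left(4 + 11\right) = -3074 + 15 = -3059$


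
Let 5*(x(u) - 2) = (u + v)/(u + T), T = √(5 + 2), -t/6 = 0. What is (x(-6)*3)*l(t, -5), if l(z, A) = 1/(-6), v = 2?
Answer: -157/145 - 2*√7/145 ≈ -1.1193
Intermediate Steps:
t = 0 (t = -6*0 = 0)
T = √7 ≈ 2.6458
x(u) = 2 + (2 + u)/(5*(u + √7)) (x(u) = 2 + ((u + 2)/(u + √7))/5 = 2 + ((2 + u)/(u + √7))/5 = 2 + (2 + u)/(5*(u + √7)))
l(z, A) = -⅙
(x(-6)*3)*l(t, -5) = (((2 + 10*√7 + 11*(-6))/(5*(-6 + √7)))*3)*(-⅙) = (((2 + 10*√7 - 66)/(5*(-6 + √7)))*3)*(-⅙) = (((-64 + 10*√7)/(5*(-6 + √7)))*3)*(-⅙) = (3*(-64 + 10*√7)/(5*(-6 + √7)))*(-⅙) = -(-64 + 10*√7)/(10*(-6 + √7))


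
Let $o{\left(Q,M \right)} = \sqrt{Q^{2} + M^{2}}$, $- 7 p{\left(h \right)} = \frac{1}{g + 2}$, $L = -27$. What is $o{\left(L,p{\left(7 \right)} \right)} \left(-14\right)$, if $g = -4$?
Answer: $- 41 \sqrt{85} \approx -378.0$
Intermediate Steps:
$p{\left(h \right)} = \frac{1}{14}$ ($p{\left(h \right)} = - \frac{1}{7 \left(-4 + 2\right)} = - \frac{1}{7 \left(-2\right)} = \left(- \frac{1}{7}\right) \left(- \frac{1}{2}\right) = \frac{1}{14}$)
$o{\left(Q,M \right)} = \sqrt{M^{2} + Q^{2}}$
$o{\left(L,p{\left(7 \right)} \right)} \left(-14\right) = \sqrt{\left(\frac{1}{14}\right)^{2} + \left(-27\right)^{2}} \left(-14\right) = \sqrt{\frac{1}{196} + 729} \left(-14\right) = \sqrt{\frac{142885}{196}} \left(-14\right) = \frac{41 \sqrt{85}}{14} \left(-14\right) = - 41 \sqrt{85}$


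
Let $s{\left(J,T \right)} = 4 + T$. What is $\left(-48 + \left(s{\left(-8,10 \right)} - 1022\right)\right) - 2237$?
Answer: $-3293$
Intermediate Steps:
$\left(-48 + \left(s{\left(-8,10 \right)} - 1022\right)\right) - 2237 = \left(-48 + \left(\left(4 + 10\right) - 1022\right)\right) - 2237 = \left(-48 + \left(14 - 1022\right)\right) - 2237 = \left(-48 - 1008\right) - 2237 = -1056 - 2237 = -3293$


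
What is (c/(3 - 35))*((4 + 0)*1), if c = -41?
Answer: 41/8 ≈ 5.1250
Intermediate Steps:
(c/(3 - 35))*((4 + 0)*1) = (-41/(3 - 35))*((4 + 0)*1) = (-41/(-32))*(4*1) = -41*(-1/32)*4 = (41/32)*4 = 41/8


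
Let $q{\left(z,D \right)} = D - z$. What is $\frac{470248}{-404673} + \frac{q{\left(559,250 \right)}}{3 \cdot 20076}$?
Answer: $- \frac{73506823}{62978412} \approx -1.1672$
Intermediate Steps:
$\frac{470248}{-404673} + \frac{q{\left(559,250 \right)}}{3 \cdot 20076} = \frac{470248}{-404673} + \frac{250 - 559}{3 \cdot 20076} = 470248 \left(- \frac{1}{404673}\right) + \frac{250 - 559}{60228} = - \frac{10936}{9411} - \frac{103}{20076} = - \frac{73506823}{62978412}$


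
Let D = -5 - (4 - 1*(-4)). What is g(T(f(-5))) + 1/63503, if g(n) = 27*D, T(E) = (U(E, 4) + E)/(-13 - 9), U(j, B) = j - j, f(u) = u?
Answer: -22289552/63503 ≈ -351.00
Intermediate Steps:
U(j, B) = 0
D = -13 (D = -5 - (4 + 4) = -5 - 1*8 = -5 - 8 = -13)
T(E) = -E/22 (T(E) = (0 + E)/(-13 - 9) = E/(-22) = E*(-1/22) = -E/22)
g(n) = -351 (g(n) = 27*(-13) = -351)
g(T(f(-5))) + 1/63503 = -351 + 1/63503 = -22289552/63503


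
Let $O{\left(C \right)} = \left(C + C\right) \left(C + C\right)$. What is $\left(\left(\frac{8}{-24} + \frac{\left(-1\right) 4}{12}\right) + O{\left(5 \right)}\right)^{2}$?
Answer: $\frac{88804}{9} \approx 9867.1$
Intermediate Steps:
$O{\left(C \right)} = 4 C^{2}$ ($O{\left(C \right)} = 2 C 2 C = 4 C^{2}$)
$\left(\left(\frac{8}{-24} + \frac{\left(-1\right) 4}{12}\right) + O{\left(5 \right)}\right)^{2} = \left(\left(\frac{8}{-24} + \frac{\left(-1\right) 4}{12}\right) + 4 \cdot 5^{2}\right)^{2} = \left(\left(8 \left(- \frac{1}{24}\right) - \frac{1}{3}\right) + 4 \cdot 25\right)^{2} = \left(\left(- \frac{1}{3} - \frac{1}{3}\right) + 100\right)^{2} = \left(- \frac{2}{3} + 100\right)^{2} = \left(\frac{298}{3}\right)^{2} = \frac{88804}{9}$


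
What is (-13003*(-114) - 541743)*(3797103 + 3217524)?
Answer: 6597951141573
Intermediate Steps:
(-13003*(-114) - 541743)*(3797103 + 3217524) = (1482342 - 541743)*7014627 = 940599*7014627 = 6597951141573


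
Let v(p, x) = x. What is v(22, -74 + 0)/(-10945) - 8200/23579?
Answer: -88004154/258072155 ≈ -0.34101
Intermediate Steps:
v(22, -74 + 0)/(-10945) - 8200/23579 = (-74 + 0)/(-10945) - 8200/23579 = -74*(-1/10945) - 8200*1/23579 = 74/10945 - 8200/23579 = -88004154/258072155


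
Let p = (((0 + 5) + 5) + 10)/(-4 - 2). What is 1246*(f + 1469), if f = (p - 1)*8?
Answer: 5361538/3 ≈ 1.7872e+6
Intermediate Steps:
p = -10/3 (p = ((5 + 5) + 10)/(-6) = (10 + 10)*(-⅙) = 20*(-⅙) = -10/3 ≈ -3.3333)
f = -104/3 (f = (-10/3 - 1)*8 = -13/3*8 = -104/3 ≈ -34.667)
1246*(f + 1469) = 1246*(-104/3 + 1469) = 1246*(4303/3) = 5361538/3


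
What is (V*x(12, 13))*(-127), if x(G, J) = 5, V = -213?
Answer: 135255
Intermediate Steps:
(V*x(12, 13))*(-127) = -213*5*(-127) = -1065*(-127) = 135255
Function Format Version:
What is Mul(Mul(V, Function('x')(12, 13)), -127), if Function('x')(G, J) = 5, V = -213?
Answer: 135255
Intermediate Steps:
Mul(Mul(V, Function('x')(12, 13)), -127) = Mul(Mul(-213, 5), -127) = Mul(-1065, -127) = 135255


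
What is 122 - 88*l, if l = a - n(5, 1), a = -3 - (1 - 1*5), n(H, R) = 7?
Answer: 650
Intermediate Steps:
a = 1 (a = -3 - (1 - 5) = -3 - 1*(-4) = -3 + 4 = 1)
l = -6 (l = 1 - 1*7 = 1 - 7 = -6)
122 - 88*l = 122 - 88*(-6) = 122 + 528 = 650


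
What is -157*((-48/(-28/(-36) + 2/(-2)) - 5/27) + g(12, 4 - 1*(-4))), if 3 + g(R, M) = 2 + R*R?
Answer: -1521016/27 ≈ -56334.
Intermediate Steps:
g(R, M) = -1 + R² (g(R, M) = -3 + (2 + R*R) = -3 + (2 + R²) = -1 + R²)
-157*((-48/(-28/(-36) + 2/(-2)) - 5/27) + g(12, 4 - 1*(-4))) = -157*((-48/(-28/(-36) + 2/(-2)) - 5/27) + (-1 + 12²)) = -157*((-48/(-28*(-1/36) + 2*(-½)) - 5*1/27) + (-1 + 144)) = -157*((-48/(7/9 - 1) - 5/27) + 143) = -157*((-48/(-2/9) - 5/27) + 143) = -157*((-48*(-9/2) - 5/27) + 143) = -157*((216 - 5/27) + 143) = -157*(5827/27 + 143) = -157*9688/27 = -1521016/27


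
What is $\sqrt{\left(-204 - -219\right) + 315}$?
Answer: $\sqrt{330} \approx 18.166$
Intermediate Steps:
$\sqrt{\left(-204 - -219\right) + 315} = \sqrt{\left(-204 + 219\right) + 315} = \sqrt{15 + 315} = \sqrt{330}$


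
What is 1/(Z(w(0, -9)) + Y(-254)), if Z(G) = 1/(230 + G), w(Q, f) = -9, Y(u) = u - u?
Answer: 221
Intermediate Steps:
Y(u) = 0
1/(Z(w(0, -9)) + Y(-254)) = 1/(1/(230 - 9) + 0) = 1/(1/221 + 0) = 1/(1/221) = 221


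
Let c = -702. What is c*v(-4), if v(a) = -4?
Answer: 2808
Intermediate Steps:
c*v(-4) = -702*(-4) = 2808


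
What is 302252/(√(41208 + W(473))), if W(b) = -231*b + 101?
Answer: -151126*I*√67954/33977 ≈ -1159.5*I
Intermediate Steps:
W(b) = 101 - 231*b
302252/(√(41208 + W(473))) = 302252/(√(41208 + (101 - 231*473))) = 302252/(√(41208 + (101 - 109263))) = 302252/(√(41208 - 109162)) = 302252/(√(-67954)) = 302252/((I*√67954)) = 302252*(-I*√67954/67954) = -151126*I*√67954/33977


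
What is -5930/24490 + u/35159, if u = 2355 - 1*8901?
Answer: -36880441/86104391 ≈ -0.42832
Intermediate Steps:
u = -6546 (u = 2355 - 8901 = -6546)
-5930/24490 + u/35159 = -5930/24490 - 6546/35159 = -5930*1/24490 - 6546*1/35159 = -593/2449 - 6546/35159 = -36880441/86104391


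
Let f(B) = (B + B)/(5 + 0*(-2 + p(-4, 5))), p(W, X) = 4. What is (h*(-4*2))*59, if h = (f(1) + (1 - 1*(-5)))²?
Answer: -483328/25 ≈ -19333.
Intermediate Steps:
f(B) = 2*B/5 (f(B) = (B + B)/(5 + 0*(-2 + 4)) = (2*B)/(5 + 0*2) = (2*B)/(5 + 0) = (2*B)/5 = (2*B)*(⅕) = 2*B/5)
h = 1024/25 (h = ((⅖)*1 + (1 - 1*(-5)))² = (⅖ + (1 + 5))² = (⅖ + 6)² = (32/5)² = 1024/25 ≈ 40.960)
(h*(-4*2))*59 = (1024*(-4*2)/25)*59 = ((1024/25)*(-8))*59 = -8192/25*59 = -483328/25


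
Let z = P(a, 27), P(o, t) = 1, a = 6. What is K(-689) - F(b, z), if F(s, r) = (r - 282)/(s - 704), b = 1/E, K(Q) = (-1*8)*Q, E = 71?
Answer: 275486345/49983 ≈ 5511.6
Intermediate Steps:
K(Q) = -8*Q
z = 1
b = 1/71 ≈ 0.014085
F(s, r) = (-282 + r)/(-704 + s)
K(-689) - F(b, z) = -8*(-689) - (-282 + 1)/(-704 + 1/71) = 5512 - (-281)/(-49983/71) = 5512 - (-71)*(-281)/49983 = 5512 - 1*19951/49983 = 5512 - 19951/49983 = 275486345/49983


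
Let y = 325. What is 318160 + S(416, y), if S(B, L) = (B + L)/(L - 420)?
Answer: 1590761/5 ≈ 3.1815e+5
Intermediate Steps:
S(B, L) = (B + L)/(-420 + L)
318160 + S(416, y) = 318160 + (416 + 325)/(-420 + 325) = 318160 + 741/(-95) = 318160 - 1/95*741 = 318160 - 39/5 = 1590761/5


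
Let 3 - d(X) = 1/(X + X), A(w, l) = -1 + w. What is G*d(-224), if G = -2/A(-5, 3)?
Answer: 1345/1344 ≈ 1.0007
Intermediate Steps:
d(X) = 3 - 1/(2*X) (d(X) = 3 - 1/(X + X) = 3 - 1/(2*X))
G = ⅓ (G = -2/(-1 - 5) = -2/(-6) = -2*(-⅙) = ⅓ ≈ 0.33333)
G*d(-224) = (3 - ½/(-224))/3 = (3 - ½*(-1/224))/3 = (3 + 1/448)/3 = (⅓)*(1345/448) = 1345/1344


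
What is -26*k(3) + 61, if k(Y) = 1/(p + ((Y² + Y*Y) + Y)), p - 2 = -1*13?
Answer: 292/5 ≈ 58.400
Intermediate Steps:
p = -11 (p = 2 - 1*13 = 2 - 13 = -11)
k(Y) = 1/(-11 + Y + 2*Y²) (k(Y) = 1/(-11 + ((Y² + Y*Y) + Y)) = 1/(-11 + ((Y² + Y²) + Y)) = 1/(-11 + (2*Y² + Y)) = 1/(-11 + (Y + 2*Y²)) = 1/(-11 + Y + 2*Y²))
-26*k(3) + 61 = -26/(-11 + 3 + 2*3²) + 61 = -26/(-11 + 3 + 2*9) + 61 = -26/(-11 + 3 + 18) + 61 = -26/10 + 61 = -26*⅒ + 61 = -13/5 + 61 = 292/5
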